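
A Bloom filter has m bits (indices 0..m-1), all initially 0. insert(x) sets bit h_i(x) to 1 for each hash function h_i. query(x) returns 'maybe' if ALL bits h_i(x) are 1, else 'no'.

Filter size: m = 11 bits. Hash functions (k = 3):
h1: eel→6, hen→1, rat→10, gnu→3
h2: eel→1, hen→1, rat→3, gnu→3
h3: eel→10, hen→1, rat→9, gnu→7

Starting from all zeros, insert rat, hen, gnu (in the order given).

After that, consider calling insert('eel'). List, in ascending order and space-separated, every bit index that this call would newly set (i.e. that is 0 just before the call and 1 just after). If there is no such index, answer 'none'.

Start: bits=00000000000
After insert 'rat': sets bits 3 9 10 -> bits=00010000011
After insert 'hen': sets bits 1 -> bits=01010000011
After insert 'gnu': sets bits 3 7 -> bits=01010001011
insert 'eel' would touch bits 1 6 10; currently bit1=1, bit6=0, bit10=1
Bits that are 0 among those (would change 0->1): 6

Answer: 6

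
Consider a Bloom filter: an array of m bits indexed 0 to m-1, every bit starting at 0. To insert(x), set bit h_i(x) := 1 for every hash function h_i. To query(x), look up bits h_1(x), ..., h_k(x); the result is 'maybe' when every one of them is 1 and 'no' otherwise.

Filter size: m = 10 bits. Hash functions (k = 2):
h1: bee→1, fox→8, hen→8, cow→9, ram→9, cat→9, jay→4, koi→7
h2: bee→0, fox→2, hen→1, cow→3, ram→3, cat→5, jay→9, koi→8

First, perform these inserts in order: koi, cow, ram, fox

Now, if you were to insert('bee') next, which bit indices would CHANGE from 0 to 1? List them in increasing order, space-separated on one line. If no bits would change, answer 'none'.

Start: bits=0000000000
After insert 'koi': sets bits 7 8 -> bits=0000000110
After insert 'cow': sets bits 3 9 -> bits=0001000111
After insert 'ram': sets bits 3 9 -> bits=0001000111
After insert 'fox': sets bits 2 8 -> bits=0011000111
insert 'bee' would touch bits 0 1; currently bit0=0, bit1=0
Bits that are 0 among those (would change 0->1): 0 1

Answer: 0 1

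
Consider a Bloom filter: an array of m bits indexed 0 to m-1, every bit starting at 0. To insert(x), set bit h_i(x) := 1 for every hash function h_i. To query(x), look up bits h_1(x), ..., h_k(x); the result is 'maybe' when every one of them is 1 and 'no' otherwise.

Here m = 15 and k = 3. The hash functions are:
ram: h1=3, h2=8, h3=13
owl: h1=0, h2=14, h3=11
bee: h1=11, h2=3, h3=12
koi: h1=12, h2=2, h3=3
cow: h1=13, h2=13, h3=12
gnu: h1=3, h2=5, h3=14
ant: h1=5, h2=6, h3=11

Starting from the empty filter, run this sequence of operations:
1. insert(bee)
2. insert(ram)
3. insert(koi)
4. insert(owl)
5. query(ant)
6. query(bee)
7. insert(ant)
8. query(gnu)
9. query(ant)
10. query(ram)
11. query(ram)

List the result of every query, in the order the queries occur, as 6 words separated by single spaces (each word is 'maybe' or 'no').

Start: bits=000000000000000
Op 1: insert bee -> sets bits 3 11 12 -> bits=000100000001100
Op 2: insert ram -> sets bits 3 8 13 -> bits=000100001001110
Op 3: insert koi -> sets bits 2 3 12 -> bits=001100001001110
Op 4: insert owl -> sets bits 0 11 14 -> bits=101100001001111
Op 5: query ant -> checks bit5=0, bit6=0, bit11=1 (has a 0) -> no
Op 6: query bee -> checks bit3=1, bit11=1, bit12=1 (all 1) -> maybe
Op 7: insert ant -> sets bits 5 6 11 -> bits=101101101001111
Op 8: query gnu -> checks bit3=1, bit5=1, bit14=1 (all 1) -> maybe
Op 9: query ant -> checks bit5=1, bit6=1, bit11=1 (all 1) -> maybe
Op 10: query ram -> checks bit3=1, bit8=1, bit13=1 (all 1) -> maybe
Op 11: query ram -> checks bit3=1, bit8=1, bit13=1 (all 1) -> maybe
Query results in order: no maybe maybe maybe maybe maybe

Answer: no maybe maybe maybe maybe maybe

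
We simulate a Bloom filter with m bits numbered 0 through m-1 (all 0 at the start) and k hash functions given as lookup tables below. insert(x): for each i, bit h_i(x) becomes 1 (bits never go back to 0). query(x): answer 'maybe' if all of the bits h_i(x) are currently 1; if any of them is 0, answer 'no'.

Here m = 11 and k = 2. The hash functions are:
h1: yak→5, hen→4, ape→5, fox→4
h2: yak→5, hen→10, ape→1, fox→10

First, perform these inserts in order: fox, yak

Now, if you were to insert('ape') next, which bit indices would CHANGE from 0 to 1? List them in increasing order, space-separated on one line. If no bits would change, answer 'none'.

Start: bits=00000000000
After insert 'fox': sets bits 4 10 -> bits=00001000001
After insert 'yak': sets bits 5 -> bits=00001100001
insert 'ape' would touch bits 1 5; currently bit1=0, bit5=1
Bits that are 0 among those (would change 0->1): 1

Answer: 1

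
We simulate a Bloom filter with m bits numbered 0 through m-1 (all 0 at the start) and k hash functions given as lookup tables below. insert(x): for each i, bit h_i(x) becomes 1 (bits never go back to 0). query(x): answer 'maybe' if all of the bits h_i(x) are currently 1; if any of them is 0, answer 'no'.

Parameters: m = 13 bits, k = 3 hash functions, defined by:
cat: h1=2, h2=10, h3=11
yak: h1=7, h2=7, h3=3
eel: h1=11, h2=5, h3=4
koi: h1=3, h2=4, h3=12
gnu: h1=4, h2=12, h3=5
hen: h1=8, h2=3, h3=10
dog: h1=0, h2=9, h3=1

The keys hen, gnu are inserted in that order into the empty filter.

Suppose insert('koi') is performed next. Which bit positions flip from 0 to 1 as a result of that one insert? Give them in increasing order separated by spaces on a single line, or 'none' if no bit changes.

Answer: none

Derivation:
Start: bits=0000000000000
After insert 'hen': sets bits 3 8 10 -> bits=0001000010100
After insert 'gnu': sets bits 4 5 12 -> bits=0001110010101
insert 'koi' would touch bits 3 4 12; currently bit3=1, bit4=1, bit12=1
Bits that are 0 among those (would change 0->1): none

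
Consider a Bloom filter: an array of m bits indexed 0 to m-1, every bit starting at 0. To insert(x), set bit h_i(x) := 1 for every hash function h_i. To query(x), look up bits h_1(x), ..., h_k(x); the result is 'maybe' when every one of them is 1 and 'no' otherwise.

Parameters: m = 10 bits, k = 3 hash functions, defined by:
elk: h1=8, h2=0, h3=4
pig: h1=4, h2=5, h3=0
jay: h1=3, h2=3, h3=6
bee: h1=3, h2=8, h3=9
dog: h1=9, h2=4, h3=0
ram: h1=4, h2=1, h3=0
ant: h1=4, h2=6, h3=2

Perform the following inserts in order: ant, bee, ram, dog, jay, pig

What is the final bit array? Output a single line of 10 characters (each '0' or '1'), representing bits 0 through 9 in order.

Answer: 1111111011

Derivation:
Start: bits=0000000000
After insert 'ant': sets bits 2 4 6 -> bits=0010101000
After insert 'bee': sets bits 3 8 9 -> bits=0011101011
After insert 'ram': sets bits 0 1 4 -> bits=1111101011
After insert 'dog': sets bits 0 4 9 -> bits=1111101011
After insert 'jay': sets bits 3 6 -> bits=1111101011
After insert 'pig': sets bits 0 4 5 -> bits=1111111011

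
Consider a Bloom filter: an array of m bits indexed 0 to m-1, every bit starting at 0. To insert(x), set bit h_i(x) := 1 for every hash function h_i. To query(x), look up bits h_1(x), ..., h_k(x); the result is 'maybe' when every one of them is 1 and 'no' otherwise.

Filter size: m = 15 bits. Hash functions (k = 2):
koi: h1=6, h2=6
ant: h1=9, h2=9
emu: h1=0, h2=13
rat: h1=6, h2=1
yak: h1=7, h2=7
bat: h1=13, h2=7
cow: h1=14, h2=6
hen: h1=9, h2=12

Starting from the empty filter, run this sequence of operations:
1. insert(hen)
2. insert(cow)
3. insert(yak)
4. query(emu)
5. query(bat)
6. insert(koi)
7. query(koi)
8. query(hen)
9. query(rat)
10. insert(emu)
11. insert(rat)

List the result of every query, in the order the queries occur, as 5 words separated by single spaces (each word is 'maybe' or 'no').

Answer: no no maybe maybe no

Derivation:
Start: bits=000000000000000
Op 1: insert hen -> sets bits 9 12 -> bits=000000000100100
Op 2: insert cow -> sets bits 6 14 -> bits=000000100100101
Op 3: insert yak -> sets bits 7 -> bits=000000110100101
Op 4: query emu -> checks bit0=0, bit13=0 (has a 0) -> no
Op 5: query bat -> checks bit7=1, bit13=0 (has a 0) -> no
Op 6: insert koi -> sets bits 6 -> bits=000000110100101
Op 7: query koi -> checks bit6=1 (all 1) -> maybe
Op 8: query hen -> checks bit9=1, bit12=1 (all 1) -> maybe
Op 9: query rat -> checks bit1=0, bit6=1 (has a 0) -> no
Op 10: insert emu -> sets bits 0 13 -> bits=100000110100111
Op 11: insert rat -> sets bits 1 6 -> bits=110000110100111
Query results in order: no no maybe maybe no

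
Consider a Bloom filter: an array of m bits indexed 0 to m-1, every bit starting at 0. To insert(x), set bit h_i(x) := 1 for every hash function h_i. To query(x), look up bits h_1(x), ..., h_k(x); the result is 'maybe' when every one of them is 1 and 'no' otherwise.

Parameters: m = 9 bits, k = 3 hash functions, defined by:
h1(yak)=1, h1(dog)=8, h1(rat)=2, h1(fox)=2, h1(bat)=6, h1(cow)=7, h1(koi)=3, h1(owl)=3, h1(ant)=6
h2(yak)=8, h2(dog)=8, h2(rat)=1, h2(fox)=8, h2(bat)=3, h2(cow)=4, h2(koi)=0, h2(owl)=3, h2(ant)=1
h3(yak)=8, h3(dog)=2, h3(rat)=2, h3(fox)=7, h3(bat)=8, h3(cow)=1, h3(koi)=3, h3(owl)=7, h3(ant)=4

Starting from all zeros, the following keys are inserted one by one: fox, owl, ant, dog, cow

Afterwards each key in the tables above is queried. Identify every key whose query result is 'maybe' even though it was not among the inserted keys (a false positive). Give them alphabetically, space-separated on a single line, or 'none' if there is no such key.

Answer: bat rat yak

Derivation:
Start: bits=000000000
After insert 'fox': sets bits 2 7 8 -> bits=001000011
After insert 'owl': sets bits 3 7 -> bits=001100011
After insert 'ant': sets bits 1 4 6 -> bits=011110111
After insert 'dog': sets bits 2 8 -> bits=011110111
After insert 'cow': sets bits 1 4 7 -> bits=011110111
Not inserted: bat koi rat yak — query each against bits=011110111:
query bat: checks bit3=1, bit6=1, bit8=1 (all 1) -> maybe => FALSE POSITIVE
query koi: checks bit0=0, bit3=1 (has a 0) -> no => not a false positive
query rat: checks bit1=1, bit2=1 (all 1) -> maybe => FALSE POSITIVE
query yak: checks bit1=1, bit8=1 (all 1) -> maybe => FALSE POSITIVE
False positives (alphabetical): bat rat yak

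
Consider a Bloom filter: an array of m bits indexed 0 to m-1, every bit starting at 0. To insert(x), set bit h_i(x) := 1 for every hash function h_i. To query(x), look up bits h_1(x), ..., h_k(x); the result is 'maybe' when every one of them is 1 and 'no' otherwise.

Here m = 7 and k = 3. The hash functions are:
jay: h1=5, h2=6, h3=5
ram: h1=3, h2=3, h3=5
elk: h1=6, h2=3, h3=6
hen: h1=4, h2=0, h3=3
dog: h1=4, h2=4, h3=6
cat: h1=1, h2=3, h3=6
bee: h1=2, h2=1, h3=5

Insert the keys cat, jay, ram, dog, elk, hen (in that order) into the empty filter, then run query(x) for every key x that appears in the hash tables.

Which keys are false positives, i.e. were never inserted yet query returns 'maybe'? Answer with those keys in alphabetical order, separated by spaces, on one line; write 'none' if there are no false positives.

Answer: none

Derivation:
Start: bits=0000000
After insert 'cat': sets bits 1 3 6 -> bits=0101001
After insert 'jay': sets bits 5 6 -> bits=0101011
After insert 'ram': sets bits 3 5 -> bits=0101011
After insert 'dog': sets bits 4 6 -> bits=0101111
After insert 'elk': sets bits 3 6 -> bits=0101111
After insert 'hen': sets bits 0 3 4 -> bits=1101111
Not inserted: bee — query each against bits=1101111:
query bee: checks bit1=1, bit2=0, bit5=1 (has a 0) -> no => not a false positive
False positives (alphabetical): none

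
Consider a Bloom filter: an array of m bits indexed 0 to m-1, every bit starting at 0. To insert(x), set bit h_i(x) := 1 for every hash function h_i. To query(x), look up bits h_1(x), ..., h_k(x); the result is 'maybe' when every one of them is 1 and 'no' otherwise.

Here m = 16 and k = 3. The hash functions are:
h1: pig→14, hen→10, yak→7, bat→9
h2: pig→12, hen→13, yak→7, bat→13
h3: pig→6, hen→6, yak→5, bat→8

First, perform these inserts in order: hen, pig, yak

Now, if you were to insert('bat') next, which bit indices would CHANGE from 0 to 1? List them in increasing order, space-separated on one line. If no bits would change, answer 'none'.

Answer: 8 9

Derivation:
Start: bits=0000000000000000
After insert 'hen': sets bits 6 10 13 -> bits=0000001000100100
After insert 'pig': sets bits 6 12 14 -> bits=0000001000101110
After insert 'yak': sets bits 5 7 -> bits=0000011100101110
insert 'bat' would touch bits 8 9 13; currently bit8=0, bit9=0, bit13=1
Bits that are 0 among those (would change 0->1): 8 9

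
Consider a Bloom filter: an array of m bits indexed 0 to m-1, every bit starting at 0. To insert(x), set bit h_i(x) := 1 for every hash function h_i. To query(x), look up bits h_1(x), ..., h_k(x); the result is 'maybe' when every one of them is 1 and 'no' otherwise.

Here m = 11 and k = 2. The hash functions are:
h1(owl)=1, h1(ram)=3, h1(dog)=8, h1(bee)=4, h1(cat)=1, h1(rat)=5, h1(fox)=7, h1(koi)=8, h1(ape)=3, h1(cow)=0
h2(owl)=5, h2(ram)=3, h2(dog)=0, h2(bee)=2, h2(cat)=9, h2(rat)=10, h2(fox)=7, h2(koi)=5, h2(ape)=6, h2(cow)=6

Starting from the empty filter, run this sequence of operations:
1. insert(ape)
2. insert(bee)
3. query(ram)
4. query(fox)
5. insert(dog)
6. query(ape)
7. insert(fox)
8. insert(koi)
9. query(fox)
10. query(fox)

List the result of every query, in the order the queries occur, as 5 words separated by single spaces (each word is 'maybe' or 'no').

Start: bits=00000000000
Op 1: insert ape -> sets bits 3 6 -> bits=00010010000
Op 2: insert bee -> sets bits 2 4 -> bits=00111010000
Op 3: query ram -> checks bit3=1 (all 1) -> maybe
Op 4: query fox -> checks bit7=0 (has a 0) -> no
Op 5: insert dog -> sets bits 0 8 -> bits=10111010100
Op 6: query ape -> checks bit3=1, bit6=1 (all 1) -> maybe
Op 7: insert fox -> sets bits 7 -> bits=10111011100
Op 8: insert koi -> sets bits 5 8 -> bits=10111111100
Op 9: query fox -> checks bit7=1 (all 1) -> maybe
Op 10: query fox -> checks bit7=1 (all 1) -> maybe
Query results in order: maybe no maybe maybe maybe

Answer: maybe no maybe maybe maybe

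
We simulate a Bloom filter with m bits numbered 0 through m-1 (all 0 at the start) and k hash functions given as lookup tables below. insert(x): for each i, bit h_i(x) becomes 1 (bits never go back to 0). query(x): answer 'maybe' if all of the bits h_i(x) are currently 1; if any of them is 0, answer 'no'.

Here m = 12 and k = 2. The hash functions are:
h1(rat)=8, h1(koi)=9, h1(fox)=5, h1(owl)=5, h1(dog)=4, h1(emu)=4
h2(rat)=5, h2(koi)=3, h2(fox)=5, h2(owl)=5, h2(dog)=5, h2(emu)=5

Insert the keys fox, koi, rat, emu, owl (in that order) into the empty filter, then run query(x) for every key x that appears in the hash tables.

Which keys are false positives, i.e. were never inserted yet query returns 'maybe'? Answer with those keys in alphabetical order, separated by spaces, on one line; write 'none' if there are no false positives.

Answer: dog

Derivation:
Start: bits=000000000000
After insert 'fox': sets bits 5 -> bits=000001000000
After insert 'koi': sets bits 3 9 -> bits=000101000100
After insert 'rat': sets bits 5 8 -> bits=000101001100
After insert 'emu': sets bits 4 5 -> bits=000111001100
After insert 'owl': sets bits 5 -> bits=000111001100
Not inserted: dog — query each against bits=000111001100:
query dog: checks bit4=1, bit5=1 (all 1) -> maybe => FALSE POSITIVE
False positives (alphabetical): dog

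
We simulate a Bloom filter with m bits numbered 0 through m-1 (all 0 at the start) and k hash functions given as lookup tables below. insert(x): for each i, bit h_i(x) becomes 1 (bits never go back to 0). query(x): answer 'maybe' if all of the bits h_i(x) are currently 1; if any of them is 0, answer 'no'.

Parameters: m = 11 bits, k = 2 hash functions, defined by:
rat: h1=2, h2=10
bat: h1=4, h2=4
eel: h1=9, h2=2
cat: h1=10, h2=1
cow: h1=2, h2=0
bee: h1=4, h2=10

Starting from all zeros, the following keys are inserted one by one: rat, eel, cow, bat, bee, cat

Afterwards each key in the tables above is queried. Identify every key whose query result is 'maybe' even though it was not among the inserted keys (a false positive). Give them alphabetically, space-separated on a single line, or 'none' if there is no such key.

Start: bits=00000000000
After insert 'rat': sets bits 2 10 -> bits=00100000001
After insert 'eel': sets bits 2 9 -> bits=00100000011
After insert 'cow': sets bits 0 2 -> bits=10100000011
After insert 'bat': sets bits 4 -> bits=10101000011
After insert 'bee': sets bits 4 10 -> bits=10101000011
After insert 'cat': sets bits 1 10 -> bits=11101000011
Not inserted: (none) — query each against bits=11101000011:
False positives (alphabetical): none

Answer: none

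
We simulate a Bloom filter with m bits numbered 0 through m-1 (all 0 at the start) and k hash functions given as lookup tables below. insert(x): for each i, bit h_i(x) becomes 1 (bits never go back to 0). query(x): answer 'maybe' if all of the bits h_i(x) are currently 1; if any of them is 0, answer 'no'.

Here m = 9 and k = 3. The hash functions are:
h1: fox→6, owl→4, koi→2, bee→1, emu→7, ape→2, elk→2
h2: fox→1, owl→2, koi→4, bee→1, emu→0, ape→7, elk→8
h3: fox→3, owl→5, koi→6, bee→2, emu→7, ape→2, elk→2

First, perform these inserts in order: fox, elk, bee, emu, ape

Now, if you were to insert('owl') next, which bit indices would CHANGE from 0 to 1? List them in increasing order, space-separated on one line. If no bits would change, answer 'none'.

Start: bits=000000000
After insert 'fox': sets bits 1 3 6 -> bits=010100100
After insert 'elk': sets bits 2 8 -> bits=011100101
After insert 'bee': sets bits 1 2 -> bits=011100101
After insert 'emu': sets bits 0 7 -> bits=111100111
After insert 'ape': sets bits 2 7 -> bits=111100111
insert 'owl' would touch bits 2 4 5; currently bit2=1, bit4=0, bit5=0
Bits that are 0 among those (would change 0->1): 4 5

Answer: 4 5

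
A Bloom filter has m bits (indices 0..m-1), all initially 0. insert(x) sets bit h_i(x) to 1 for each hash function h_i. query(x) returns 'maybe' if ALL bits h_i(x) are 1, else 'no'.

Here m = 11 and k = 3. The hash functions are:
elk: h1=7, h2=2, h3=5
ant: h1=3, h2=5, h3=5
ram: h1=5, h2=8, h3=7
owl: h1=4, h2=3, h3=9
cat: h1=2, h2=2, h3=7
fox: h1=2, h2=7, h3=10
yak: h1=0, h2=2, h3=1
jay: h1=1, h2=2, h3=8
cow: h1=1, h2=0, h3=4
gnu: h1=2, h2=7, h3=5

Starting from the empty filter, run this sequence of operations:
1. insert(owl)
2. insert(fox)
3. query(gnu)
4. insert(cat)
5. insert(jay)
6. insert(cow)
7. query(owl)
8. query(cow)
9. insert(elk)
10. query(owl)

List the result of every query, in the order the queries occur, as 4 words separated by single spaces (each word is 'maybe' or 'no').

Start: bits=00000000000
Op 1: insert owl -> sets bits 3 4 9 -> bits=00011000010
Op 2: insert fox -> sets bits 2 7 10 -> bits=00111001011
Op 3: query gnu -> checks bit2=1, bit5=0, bit7=1 (has a 0) -> no
Op 4: insert cat -> sets bits 2 7 -> bits=00111001011
Op 5: insert jay -> sets bits 1 2 8 -> bits=01111001111
Op 6: insert cow -> sets bits 0 1 4 -> bits=11111001111
Op 7: query owl -> checks bit3=1, bit4=1, bit9=1 (all 1) -> maybe
Op 8: query cow -> checks bit0=1, bit1=1, bit4=1 (all 1) -> maybe
Op 9: insert elk -> sets bits 2 5 7 -> bits=11111101111
Op 10: query owl -> checks bit3=1, bit4=1, bit9=1 (all 1) -> maybe
Query results in order: no maybe maybe maybe

Answer: no maybe maybe maybe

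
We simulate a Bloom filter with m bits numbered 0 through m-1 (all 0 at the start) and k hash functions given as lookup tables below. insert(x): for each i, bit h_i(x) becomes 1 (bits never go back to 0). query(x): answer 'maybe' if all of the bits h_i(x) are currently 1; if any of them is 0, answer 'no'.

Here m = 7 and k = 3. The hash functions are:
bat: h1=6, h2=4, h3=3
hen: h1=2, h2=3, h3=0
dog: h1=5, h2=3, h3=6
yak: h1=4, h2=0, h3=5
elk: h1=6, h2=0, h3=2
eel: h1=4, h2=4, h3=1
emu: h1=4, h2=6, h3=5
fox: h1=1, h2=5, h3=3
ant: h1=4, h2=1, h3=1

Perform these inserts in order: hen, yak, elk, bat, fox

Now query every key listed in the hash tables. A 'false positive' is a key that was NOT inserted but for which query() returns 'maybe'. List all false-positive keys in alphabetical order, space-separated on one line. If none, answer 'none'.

Answer: ant dog eel emu

Derivation:
Start: bits=0000000
After insert 'hen': sets bits 0 2 3 -> bits=1011000
After insert 'yak': sets bits 0 4 5 -> bits=1011110
After insert 'elk': sets bits 0 2 6 -> bits=1011111
After insert 'bat': sets bits 3 4 6 -> bits=1011111
After insert 'fox': sets bits 1 3 5 -> bits=1111111
Not inserted: ant dog eel emu — query each against bits=1111111:
query ant: checks bit1=1, bit4=1 (all 1) -> maybe => FALSE POSITIVE
query dog: checks bit3=1, bit5=1, bit6=1 (all 1) -> maybe => FALSE POSITIVE
query eel: checks bit1=1, bit4=1 (all 1) -> maybe => FALSE POSITIVE
query emu: checks bit4=1, bit5=1, bit6=1 (all 1) -> maybe => FALSE POSITIVE
False positives (alphabetical): ant dog eel emu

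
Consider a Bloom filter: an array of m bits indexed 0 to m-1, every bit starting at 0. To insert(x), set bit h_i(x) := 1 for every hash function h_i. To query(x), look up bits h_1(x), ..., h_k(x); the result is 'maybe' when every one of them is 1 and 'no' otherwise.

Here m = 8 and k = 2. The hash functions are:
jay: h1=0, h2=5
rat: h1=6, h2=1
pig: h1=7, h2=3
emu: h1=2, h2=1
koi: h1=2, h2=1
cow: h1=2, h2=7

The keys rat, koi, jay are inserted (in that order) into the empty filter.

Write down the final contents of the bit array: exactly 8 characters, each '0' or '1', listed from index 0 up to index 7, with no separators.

Start: bits=00000000
After insert 'rat': sets bits 1 6 -> bits=01000010
After insert 'koi': sets bits 1 2 -> bits=01100010
After insert 'jay': sets bits 0 5 -> bits=11100110

Answer: 11100110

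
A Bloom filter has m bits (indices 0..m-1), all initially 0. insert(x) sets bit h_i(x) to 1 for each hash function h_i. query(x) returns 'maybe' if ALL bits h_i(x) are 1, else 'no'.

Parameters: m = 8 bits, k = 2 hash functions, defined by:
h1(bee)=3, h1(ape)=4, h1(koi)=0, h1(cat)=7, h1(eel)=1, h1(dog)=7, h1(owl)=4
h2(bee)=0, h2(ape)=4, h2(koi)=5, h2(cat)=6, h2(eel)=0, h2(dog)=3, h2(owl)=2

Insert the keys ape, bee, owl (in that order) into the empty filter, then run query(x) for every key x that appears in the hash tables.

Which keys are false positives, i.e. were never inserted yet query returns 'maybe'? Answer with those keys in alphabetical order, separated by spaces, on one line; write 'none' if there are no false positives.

Answer: none

Derivation:
Start: bits=00000000
After insert 'ape': sets bits 4 -> bits=00001000
After insert 'bee': sets bits 0 3 -> bits=10011000
After insert 'owl': sets bits 2 4 -> bits=10111000
Not inserted: cat dog eel koi — query each against bits=10111000:
query cat: checks bit6=0, bit7=0 (has a 0) -> no => not a false positive
query dog: checks bit3=1, bit7=0 (has a 0) -> no => not a false positive
query eel: checks bit0=1, bit1=0 (has a 0) -> no => not a false positive
query koi: checks bit0=1, bit5=0 (has a 0) -> no => not a false positive
False positives (alphabetical): none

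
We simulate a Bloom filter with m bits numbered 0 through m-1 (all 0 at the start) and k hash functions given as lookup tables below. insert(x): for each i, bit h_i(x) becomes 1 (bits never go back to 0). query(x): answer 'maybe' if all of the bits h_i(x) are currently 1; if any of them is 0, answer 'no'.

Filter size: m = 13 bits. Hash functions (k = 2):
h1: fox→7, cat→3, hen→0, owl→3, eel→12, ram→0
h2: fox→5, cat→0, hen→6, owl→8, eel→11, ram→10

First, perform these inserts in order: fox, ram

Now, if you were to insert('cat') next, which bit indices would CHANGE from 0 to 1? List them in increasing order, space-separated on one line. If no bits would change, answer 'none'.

Start: bits=0000000000000
After insert 'fox': sets bits 5 7 -> bits=0000010100000
After insert 'ram': sets bits 0 10 -> bits=1000010100100
insert 'cat' would touch bits 0 3; currently bit0=1, bit3=0
Bits that are 0 among those (would change 0->1): 3

Answer: 3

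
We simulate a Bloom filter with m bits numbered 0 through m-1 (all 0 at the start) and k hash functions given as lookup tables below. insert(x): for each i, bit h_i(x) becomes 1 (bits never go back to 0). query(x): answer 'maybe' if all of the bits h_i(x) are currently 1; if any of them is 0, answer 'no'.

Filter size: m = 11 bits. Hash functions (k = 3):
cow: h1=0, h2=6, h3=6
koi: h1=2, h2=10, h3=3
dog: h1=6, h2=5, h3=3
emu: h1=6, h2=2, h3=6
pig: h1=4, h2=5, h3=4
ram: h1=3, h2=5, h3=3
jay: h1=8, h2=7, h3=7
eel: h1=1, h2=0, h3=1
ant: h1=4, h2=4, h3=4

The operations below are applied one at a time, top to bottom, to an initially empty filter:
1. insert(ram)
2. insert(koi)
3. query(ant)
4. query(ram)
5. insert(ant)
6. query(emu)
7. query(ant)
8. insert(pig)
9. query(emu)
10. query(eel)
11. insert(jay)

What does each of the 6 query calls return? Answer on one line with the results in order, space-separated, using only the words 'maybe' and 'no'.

Start: bits=00000000000
Op 1: insert ram -> sets bits 3 5 -> bits=00010100000
Op 2: insert koi -> sets bits 2 3 10 -> bits=00110100001
Op 3: query ant -> checks bit4=0 (has a 0) -> no
Op 4: query ram -> checks bit3=1, bit5=1 (all 1) -> maybe
Op 5: insert ant -> sets bits 4 -> bits=00111100001
Op 6: query emu -> checks bit2=1, bit6=0 (has a 0) -> no
Op 7: query ant -> checks bit4=1 (all 1) -> maybe
Op 8: insert pig -> sets bits 4 5 -> bits=00111100001
Op 9: query emu -> checks bit2=1, bit6=0 (has a 0) -> no
Op 10: query eel -> checks bit0=0, bit1=0 (has a 0) -> no
Op 11: insert jay -> sets bits 7 8 -> bits=00111101101
Query results in order: no maybe no maybe no no

Answer: no maybe no maybe no no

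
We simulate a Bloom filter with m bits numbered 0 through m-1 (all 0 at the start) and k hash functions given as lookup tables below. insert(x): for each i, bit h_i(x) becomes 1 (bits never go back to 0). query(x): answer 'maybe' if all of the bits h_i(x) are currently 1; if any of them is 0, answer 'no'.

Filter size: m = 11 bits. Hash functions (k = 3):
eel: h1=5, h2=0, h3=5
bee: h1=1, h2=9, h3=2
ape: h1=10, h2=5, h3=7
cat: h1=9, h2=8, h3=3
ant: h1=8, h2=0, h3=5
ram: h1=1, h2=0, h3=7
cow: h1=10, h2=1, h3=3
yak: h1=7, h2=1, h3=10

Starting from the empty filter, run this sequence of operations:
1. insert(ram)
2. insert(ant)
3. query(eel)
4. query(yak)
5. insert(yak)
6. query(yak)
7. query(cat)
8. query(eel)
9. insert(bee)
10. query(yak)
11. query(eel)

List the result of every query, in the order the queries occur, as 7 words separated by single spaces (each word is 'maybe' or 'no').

Answer: maybe no maybe no maybe maybe maybe

Derivation:
Start: bits=00000000000
Op 1: insert ram -> sets bits 0 1 7 -> bits=11000001000
Op 2: insert ant -> sets bits 0 5 8 -> bits=11000101100
Op 3: query eel -> checks bit0=1, bit5=1 (all 1) -> maybe
Op 4: query yak -> checks bit1=1, bit7=1, bit10=0 (has a 0) -> no
Op 5: insert yak -> sets bits 1 7 10 -> bits=11000101101
Op 6: query yak -> checks bit1=1, bit7=1, bit10=1 (all 1) -> maybe
Op 7: query cat -> checks bit3=0, bit8=1, bit9=0 (has a 0) -> no
Op 8: query eel -> checks bit0=1, bit5=1 (all 1) -> maybe
Op 9: insert bee -> sets bits 1 2 9 -> bits=11100101111
Op 10: query yak -> checks bit1=1, bit7=1, bit10=1 (all 1) -> maybe
Op 11: query eel -> checks bit0=1, bit5=1 (all 1) -> maybe
Query results in order: maybe no maybe no maybe maybe maybe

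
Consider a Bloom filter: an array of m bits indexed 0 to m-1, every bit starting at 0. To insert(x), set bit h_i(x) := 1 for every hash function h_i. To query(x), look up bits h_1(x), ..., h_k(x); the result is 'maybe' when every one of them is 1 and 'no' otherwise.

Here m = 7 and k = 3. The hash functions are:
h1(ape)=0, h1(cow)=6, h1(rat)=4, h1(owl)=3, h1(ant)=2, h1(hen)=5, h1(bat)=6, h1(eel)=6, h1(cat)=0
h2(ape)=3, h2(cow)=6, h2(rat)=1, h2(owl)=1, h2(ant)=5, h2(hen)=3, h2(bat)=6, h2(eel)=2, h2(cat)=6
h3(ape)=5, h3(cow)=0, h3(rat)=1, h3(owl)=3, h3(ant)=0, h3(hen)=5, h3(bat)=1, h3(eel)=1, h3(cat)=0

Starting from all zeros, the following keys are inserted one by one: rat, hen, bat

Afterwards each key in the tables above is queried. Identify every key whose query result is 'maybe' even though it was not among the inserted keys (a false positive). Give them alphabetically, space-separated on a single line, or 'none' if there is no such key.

Start: bits=0000000
After insert 'rat': sets bits 1 4 -> bits=0100100
After insert 'hen': sets bits 3 5 -> bits=0101110
After insert 'bat': sets bits 1 6 -> bits=0101111
Not inserted: ant ape cat cow eel owl — query each against bits=0101111:
query ant: checks bit0=0, bit2=0, bit5=1 (has a 0) -> no => not a false positive
query ape: checks bit0=0, bit3=1, bit5=1 (has a 0) -> no => not a false positive
query cat: checks bit0=0, bit6=1 (has a 0) -> no => not a false positive
query cow: checks bit0=0, bit6=1 (has a 0) -> no => not a false positive
query eel: checks bit1=1, bit2=0, bit6=1 (has a 0) -> no => not a false positive
query owl: checks bit1=1, bit3=1 (all 1) -> maybe => FALSE POSITIVE
False positives (alphabetical): owl

Answer: owl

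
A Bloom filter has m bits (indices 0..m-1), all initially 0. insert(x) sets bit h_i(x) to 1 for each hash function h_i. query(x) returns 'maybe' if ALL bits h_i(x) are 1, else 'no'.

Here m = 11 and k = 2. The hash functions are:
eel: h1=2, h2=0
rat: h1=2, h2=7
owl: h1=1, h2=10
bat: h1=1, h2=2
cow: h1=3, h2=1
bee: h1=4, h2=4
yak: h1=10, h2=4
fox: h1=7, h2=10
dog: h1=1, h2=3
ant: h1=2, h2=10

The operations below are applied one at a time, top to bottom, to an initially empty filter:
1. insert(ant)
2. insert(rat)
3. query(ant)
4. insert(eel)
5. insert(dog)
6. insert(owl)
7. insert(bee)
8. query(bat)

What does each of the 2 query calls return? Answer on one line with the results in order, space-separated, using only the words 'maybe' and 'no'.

Start: bits=00000000000
Op 1: insert ant -> sets bits 2 10 -> bits=00100000001
Op 2: insert rat -> sets bits 2 7 -> bits=00100001001
Op 3: query ant -> checks bit2=1, bit10=1 (all 1) -> maybe
Op 4: insert eel -> sets bits 0 2 -> bits=10100001001
Op 5: insert dog -> sets bits 1 3 -> bits=11110001001
Op 6: insert owl -> sets bits 1 10 -> bits=11110001001
Op 7: insert bee -> sets bits 4 -> bits=11111001001
Op 8: query bat -> checks bit1=1, bit2=1 (all 1) -> maybe
Query results in order: maybe maybe

Answer: maybe maybe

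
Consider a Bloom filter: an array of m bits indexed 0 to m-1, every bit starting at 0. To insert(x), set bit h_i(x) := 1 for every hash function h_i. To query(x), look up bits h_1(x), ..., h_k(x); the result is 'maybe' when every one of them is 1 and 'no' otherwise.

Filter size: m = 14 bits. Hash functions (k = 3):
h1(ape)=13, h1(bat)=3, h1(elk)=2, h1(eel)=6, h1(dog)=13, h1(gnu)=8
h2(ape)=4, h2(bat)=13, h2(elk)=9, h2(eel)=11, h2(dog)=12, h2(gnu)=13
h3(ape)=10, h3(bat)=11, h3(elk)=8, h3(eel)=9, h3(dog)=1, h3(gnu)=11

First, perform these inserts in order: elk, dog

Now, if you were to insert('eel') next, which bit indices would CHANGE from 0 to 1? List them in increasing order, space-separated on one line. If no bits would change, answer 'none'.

Start: bits=00000000000000
After insert 'elk': sets bits 2 8 9 -> bits=00100000110000
After insert 'dog': sets bits 1 12 13 -> bits=01100000110011
insert 'eel' would touch bits 6 9 11; currently bit6=0, bit9=1, bit11=0
Bits that are 0 among those (would change 0->1): 6 11

Answer: 6 11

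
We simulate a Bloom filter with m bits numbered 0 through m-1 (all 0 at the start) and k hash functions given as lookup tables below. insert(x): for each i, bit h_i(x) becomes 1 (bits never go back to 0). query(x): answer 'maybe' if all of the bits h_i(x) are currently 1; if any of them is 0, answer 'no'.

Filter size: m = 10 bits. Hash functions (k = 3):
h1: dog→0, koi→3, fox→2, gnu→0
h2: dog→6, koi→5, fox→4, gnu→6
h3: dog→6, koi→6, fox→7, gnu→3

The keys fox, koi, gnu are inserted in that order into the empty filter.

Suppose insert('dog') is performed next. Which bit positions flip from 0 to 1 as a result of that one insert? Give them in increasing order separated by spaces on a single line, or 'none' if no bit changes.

Start: bits=0000000000
After insert 'fox': sets bits 2 4 7 -> bits=0010100100
After insert 'koi': sets bits 3 5 6 -> bits=0011111100
After insert 'gnu': sets bits 0 3 6 -> bits=1011111100
insert 'dog' would touch bits 0 6; currently bit0=1, bit6=1
Bits that are 0 among those (would change 0->1): none

Answer: none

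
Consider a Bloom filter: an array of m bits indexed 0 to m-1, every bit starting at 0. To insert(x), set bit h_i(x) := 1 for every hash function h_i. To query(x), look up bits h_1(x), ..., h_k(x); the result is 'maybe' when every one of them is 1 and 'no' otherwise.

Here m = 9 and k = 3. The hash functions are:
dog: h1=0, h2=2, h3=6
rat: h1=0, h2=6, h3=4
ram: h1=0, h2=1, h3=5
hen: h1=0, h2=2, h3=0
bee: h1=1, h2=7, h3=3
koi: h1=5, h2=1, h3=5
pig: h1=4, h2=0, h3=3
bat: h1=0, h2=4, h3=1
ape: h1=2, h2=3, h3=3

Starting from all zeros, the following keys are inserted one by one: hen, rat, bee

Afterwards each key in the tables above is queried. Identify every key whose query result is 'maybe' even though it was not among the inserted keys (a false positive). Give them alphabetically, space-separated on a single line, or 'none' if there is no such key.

Answer: ape bat dog pig

Derivation:
Start: bits=000000000
After insert 'hen': sets bits 0 2 -> bits=101000000
After insert 'rat': sets bits 0 4 6 -> bits=101010100
After insert 'bee': sets bits 1 3 7 -> bits=111110110
Not inserted: ape bat dog koi pig ram — query each against bits=111110110:
query ape: checks bit2=1, bit3=1 (all 1) -> maybe => FALSE POSITIVE
query bat: checks bit0=1, bit1=1, bit4=1 (all 1) -> maybe => FALSE POSITIVE
query dog: checks bit0=1, bit2=1, bit6=1 (all 1) -> maybe => FALSE POSITIVE
query koi: checks bit1=1, bit5=0 (has a 0) -> no => not a false positive
query pig: checks bit0=1, bit3=1, bit4=1 (all 1) -> maybe => FALSE POSITIVE
query ram: checks bit0=1, bit1=1, bit5=0 (has a 0) -> no => not a false positive
False positives (alphabetical): ape bat dog pig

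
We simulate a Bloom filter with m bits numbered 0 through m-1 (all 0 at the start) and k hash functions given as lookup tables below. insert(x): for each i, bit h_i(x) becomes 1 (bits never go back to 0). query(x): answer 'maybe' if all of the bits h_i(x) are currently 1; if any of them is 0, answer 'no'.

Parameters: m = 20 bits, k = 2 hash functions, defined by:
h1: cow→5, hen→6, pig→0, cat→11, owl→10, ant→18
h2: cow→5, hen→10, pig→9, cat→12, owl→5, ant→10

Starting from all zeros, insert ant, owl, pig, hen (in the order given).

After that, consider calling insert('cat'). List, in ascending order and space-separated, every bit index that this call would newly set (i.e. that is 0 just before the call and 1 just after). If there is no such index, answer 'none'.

Answer: 11 12

Derivation:
Start: bits=00000000000000000000
After insert 'ant': sets bits 10 18 -> bits=00000000001000000010
After insert 'owl': sets bits 5 10 -> bits=00000100001000000010
After insert 'pig': sets bits 0 9 -> bits=10000100011000000010
After insert 'hen': sets bits 6 10 -> bits=10000110011000000010
insert 'cat' would touch bits 11 12; currently bit11=0, bit12=0
Bits that are 0 among those (would change 0->1): 11 12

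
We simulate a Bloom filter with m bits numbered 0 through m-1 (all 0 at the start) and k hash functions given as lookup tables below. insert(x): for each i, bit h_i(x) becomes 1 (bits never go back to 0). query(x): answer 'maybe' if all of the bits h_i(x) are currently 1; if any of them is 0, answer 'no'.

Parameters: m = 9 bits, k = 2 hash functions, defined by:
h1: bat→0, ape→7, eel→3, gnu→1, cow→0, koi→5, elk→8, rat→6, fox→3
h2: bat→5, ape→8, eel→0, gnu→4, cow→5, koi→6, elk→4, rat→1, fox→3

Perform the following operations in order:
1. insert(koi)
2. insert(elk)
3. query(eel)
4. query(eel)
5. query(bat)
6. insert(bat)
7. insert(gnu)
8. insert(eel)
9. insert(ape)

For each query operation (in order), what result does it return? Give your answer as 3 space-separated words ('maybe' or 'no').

Start: bits=000000000
Op 1: insert koi -> sets bits 5 6 -> bits=000001100
Op 2: insert elk -> sets bits 4 8 -> bits=000011101
Op 3: query eel -> checks bit0=0, bit3=0 (has a 0) -> no
Op 4: query eel -> checks bit0=0, bit3=0 (has a 0) -> no
Op 5: query bat -> checks bit0=0, bit5=1 (has a 0) -> no
Op 6: insert bat -> sets bits 0 5 -> bits=100011101
Op 7: insert gnu -> sets bits 1 4 -> bits=110011101
Op 8: insert eel -> sets bits 0 3 -> bits=110111101
Op 9: insert ape -> sets bits 7 8 -> bits=110111111
Query results in order: no no no

Answer: no no no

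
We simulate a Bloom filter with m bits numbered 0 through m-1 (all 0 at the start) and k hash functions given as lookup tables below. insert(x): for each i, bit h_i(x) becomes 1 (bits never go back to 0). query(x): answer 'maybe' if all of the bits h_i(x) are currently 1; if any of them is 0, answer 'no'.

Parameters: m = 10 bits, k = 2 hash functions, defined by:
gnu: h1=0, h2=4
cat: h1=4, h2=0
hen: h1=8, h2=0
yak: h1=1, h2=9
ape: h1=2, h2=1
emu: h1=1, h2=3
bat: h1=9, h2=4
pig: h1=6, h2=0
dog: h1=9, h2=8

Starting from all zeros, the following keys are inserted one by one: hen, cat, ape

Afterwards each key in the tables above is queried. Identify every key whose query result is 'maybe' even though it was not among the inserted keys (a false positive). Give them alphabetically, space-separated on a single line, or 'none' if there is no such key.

Answer: gnu

Derivation:
Start: bits=0000000000
After insert 'hen': sets bits 0 8 -> bits=1000000010
After insert 'cat': sets bits 0 4 -> bits=1000100010
After insert 'ape': sets bits 1 2 -> bits=1110100010
Not inserted: bat dog emu gnu pig yak — query each against bits=1110100010:
query bat: checks bit4=1, bit9=0 (has a 0) -> no => not a false positive
query dog: checks bit8=1, bit9=0 (has a 0) -> no => not a false positive
query emu: checks bit1=1, bit3=0 (has a 0) -> no => not a false positive
query gnu: checks bit0=1, bit4=1 (all 1) -> maybe => FALSE POSITIVE
query pig: checks bit0=1, bit6=0 (has a 0) -> no => not a false positive
query yak: checks bit1=1, bit9=0 (has a 0) -> no => not a false positive
False positives (alphabetical): gnu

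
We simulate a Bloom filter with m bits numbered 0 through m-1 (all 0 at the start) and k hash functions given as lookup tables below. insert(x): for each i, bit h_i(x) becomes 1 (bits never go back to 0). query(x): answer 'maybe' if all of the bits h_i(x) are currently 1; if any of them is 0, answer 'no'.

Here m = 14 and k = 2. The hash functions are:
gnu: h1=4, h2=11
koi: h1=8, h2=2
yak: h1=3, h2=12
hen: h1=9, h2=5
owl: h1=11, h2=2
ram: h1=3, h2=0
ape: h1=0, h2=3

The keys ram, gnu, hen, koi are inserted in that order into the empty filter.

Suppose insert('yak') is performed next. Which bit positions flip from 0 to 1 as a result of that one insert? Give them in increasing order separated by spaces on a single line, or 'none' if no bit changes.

Answer: 12

Derivation:
Start: bits=00000000000000
After insert 'ram': sets bits 0 3 -> bits=10010000000000
After insert 'gnu': sets bits 4 11 -> bits=10011000000100
After insert 'hen': sets bits 5 9 -> bits=10011100010100
After insert 'koi': sets bits 2 8 -> bits=10111100110100
insert 'yak' would touch bits 3 12; currently bit3=1, bit12=0
Bits that are 0 among those (would change 0->1): 12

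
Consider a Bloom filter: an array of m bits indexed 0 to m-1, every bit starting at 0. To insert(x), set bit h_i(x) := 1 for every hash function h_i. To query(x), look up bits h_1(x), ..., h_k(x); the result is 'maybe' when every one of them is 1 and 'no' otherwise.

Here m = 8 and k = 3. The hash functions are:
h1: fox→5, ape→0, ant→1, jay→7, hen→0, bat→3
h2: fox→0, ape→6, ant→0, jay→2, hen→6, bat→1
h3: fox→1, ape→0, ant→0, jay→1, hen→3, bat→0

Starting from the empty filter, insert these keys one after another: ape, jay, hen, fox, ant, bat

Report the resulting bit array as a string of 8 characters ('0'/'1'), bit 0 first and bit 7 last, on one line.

Start: bits=00000000
After insert 'ape': sets bits 0 6 -> bits=10000010
After insert 'jay': sets bits 1 2 7 -> bits=11100011
After insert 'hen': sets bits 0 3 6 -> bits=11110011
After insert 'fox': sets bits 0 1 5 -> bits=11110111
After insert 'ant': sets bits 0 1 -> bits=11110111
After insert 'bat': sets bits 0 1 3 -> bits=11110111

Answer: 11110111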